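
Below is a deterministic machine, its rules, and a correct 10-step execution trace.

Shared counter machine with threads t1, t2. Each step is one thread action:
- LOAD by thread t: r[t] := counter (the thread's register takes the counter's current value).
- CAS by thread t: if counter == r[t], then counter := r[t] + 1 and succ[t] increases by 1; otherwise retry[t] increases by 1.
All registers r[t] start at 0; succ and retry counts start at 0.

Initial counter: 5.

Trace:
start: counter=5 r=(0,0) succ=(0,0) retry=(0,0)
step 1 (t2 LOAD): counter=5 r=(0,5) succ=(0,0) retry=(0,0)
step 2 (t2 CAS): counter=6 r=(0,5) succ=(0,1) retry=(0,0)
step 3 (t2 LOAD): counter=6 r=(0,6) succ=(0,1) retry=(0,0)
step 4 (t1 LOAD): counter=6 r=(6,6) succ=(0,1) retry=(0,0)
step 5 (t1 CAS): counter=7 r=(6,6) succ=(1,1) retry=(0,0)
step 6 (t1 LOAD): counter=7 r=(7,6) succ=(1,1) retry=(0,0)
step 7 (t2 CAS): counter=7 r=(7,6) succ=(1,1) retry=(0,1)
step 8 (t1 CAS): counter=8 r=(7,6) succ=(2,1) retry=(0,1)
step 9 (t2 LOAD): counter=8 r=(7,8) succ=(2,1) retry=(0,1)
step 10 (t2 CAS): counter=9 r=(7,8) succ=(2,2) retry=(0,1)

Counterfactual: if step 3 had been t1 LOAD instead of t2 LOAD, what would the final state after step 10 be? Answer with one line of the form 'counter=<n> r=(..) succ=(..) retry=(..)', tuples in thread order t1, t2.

counter=9 r=(7,8) succ=(2,2) retry=(0,1)

(re-executing from step 3 with the substitution; state before step 3: counter=6 r=(0,5) succ=(0,1) retry=(0,0))
step 3 (t1 LOAD): counter=6 r=(6,5) succ=(0,1) retry=(0,0)
step 4 (t1 LOAD): counter=6 r=(6,5) succ=(0,1) retry=(0,0)
step 5 (t1 CAS): counter=7 r=(6,5) succ=(1,1) retry=(0,0)
step 6 (t1 LOAD): counter=7 r=(7,5) succ=(1,1) retry=(0,0)
step 7 (t2 CAS): counter=7 r=(7,5) succ=(1,1) retry=(0,1)
step 8 (t1 CAS): counter=8 r=(7,5) succ=(2,1) retry=(0,1)
step 9 (t2 LOAD): counter=8 r=(7,8) succ=(2,1) retry=(0,1)
step 10 (t2 CAS): counter=9 r=(7,8) succ=(2,2) retry=(0,1)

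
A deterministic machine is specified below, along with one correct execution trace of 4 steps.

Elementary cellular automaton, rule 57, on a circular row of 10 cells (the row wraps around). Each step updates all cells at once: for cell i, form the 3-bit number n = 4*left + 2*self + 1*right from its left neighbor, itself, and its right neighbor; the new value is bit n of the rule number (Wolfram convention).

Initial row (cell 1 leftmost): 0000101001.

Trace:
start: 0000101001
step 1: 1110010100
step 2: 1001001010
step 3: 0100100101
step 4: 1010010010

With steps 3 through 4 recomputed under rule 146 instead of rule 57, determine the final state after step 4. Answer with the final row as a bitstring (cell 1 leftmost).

1000001000

(re-executing steps 3..4 under rule 146; state before step 3: 1001001010)
step 3: 0110110000
step 4: 1000001000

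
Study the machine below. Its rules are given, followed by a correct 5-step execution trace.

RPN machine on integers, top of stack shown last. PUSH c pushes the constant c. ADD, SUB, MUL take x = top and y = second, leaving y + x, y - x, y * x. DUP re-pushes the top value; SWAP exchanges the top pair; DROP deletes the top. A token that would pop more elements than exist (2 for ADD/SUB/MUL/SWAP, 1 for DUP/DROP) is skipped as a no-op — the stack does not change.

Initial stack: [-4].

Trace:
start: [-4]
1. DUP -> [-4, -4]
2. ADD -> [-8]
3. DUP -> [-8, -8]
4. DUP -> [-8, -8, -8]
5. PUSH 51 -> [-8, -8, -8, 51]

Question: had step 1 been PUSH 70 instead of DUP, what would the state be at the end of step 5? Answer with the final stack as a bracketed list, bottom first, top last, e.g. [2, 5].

(re-executing from step 1 with the substitution; state before step 1: [-4])
1. PUSH 70 -> [-4, 70]
2. ADD -> [66]
3. DUP -> [66, 66]
4. DUP -> [66, 66, 66]
5. PUSH 51 -> [66, 66, 66, 51]

[66, 66, 66, 51]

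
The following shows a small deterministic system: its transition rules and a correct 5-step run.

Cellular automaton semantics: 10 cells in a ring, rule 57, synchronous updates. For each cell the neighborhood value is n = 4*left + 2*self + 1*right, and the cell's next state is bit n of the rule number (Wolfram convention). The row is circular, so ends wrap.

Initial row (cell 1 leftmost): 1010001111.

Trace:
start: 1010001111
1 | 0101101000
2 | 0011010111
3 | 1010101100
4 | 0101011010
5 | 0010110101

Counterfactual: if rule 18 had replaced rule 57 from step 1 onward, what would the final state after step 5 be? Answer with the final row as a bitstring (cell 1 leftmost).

0100000100

(re-executing steps 1..5 under rule 18; state before step 1: 1010001111)
1 | 0001010000
2 | 0010001000
3 | 0101010100
4 | 1000000010
5 | 0100000100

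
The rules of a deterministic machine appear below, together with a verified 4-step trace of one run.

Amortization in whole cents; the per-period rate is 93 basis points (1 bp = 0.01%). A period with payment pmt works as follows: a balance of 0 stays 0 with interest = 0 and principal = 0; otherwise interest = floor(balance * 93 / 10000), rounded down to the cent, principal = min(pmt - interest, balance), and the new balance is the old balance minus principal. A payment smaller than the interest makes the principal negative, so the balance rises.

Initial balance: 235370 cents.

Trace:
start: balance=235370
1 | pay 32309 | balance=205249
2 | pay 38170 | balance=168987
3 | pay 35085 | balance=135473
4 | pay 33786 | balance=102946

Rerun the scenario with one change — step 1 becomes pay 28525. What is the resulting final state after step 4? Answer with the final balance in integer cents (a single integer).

106838

(re-executing from step 1 with the substitution; state before step 1: balance=235370)
1 | pay 28525 | balance=209033
2 | pay 38170 | balance=172807
3 | pay 35085 | balance=139329
4 | pay 33786 | balance=106838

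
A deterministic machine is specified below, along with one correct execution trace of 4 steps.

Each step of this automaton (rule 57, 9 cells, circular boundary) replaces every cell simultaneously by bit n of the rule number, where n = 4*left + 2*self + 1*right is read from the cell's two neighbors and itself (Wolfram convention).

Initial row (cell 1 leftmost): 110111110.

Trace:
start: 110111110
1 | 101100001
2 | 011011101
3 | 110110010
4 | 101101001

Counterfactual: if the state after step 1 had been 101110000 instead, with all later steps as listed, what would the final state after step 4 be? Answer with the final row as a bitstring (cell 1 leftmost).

state after step 1 := 101110000
2 | 011001110
3 | 010101001
4 | 101010100

101010100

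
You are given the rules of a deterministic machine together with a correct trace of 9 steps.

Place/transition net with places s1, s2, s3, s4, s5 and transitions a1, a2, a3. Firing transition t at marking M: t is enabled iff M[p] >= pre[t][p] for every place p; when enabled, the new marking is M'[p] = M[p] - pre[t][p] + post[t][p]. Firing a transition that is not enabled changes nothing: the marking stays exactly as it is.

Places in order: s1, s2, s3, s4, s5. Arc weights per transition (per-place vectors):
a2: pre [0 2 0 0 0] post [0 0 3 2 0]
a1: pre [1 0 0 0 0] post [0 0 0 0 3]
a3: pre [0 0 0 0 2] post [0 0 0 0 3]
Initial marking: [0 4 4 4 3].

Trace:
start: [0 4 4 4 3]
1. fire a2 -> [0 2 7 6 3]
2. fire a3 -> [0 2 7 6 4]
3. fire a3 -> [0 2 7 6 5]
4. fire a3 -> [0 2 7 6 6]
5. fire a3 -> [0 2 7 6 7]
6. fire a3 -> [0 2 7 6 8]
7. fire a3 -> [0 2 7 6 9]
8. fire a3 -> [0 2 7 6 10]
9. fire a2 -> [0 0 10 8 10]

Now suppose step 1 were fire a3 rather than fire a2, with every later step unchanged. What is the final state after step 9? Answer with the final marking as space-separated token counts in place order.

(re-executing from step 1 with the substitution; state before step 1: [0 4 4 4 3])
1. fire a3 -> [0 4 4 4 4]
2. fire a3 -> [0 4 4 4 5]
3. fire a3 -> [0 4 4 4 6]
4. fire a3 -> [0 4 4 4 7]
5. fire a3 -> [0 4 4 4 8]
6. fire a3 -> [0 4 4 4 9]
7. fire a3 -> [0 4 4 4 10]
8. fire a3 -> [0 4 4 4 11]
9. fire a2 -> [0 2 7 6 11]

0 2 7 6 11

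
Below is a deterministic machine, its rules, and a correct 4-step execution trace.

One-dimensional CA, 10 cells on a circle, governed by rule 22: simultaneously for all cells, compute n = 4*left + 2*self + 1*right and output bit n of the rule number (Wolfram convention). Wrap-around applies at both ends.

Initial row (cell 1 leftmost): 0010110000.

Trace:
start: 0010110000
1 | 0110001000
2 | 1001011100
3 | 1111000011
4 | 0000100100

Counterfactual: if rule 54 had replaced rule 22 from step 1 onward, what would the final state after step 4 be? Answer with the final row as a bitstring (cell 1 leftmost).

(re-executing steps 1..4 under rule 54; state before step 1: 0010110000)
1 | 0111001000
2 | 1000111100
3 | 1101000011
4 | 0011100100

0011100100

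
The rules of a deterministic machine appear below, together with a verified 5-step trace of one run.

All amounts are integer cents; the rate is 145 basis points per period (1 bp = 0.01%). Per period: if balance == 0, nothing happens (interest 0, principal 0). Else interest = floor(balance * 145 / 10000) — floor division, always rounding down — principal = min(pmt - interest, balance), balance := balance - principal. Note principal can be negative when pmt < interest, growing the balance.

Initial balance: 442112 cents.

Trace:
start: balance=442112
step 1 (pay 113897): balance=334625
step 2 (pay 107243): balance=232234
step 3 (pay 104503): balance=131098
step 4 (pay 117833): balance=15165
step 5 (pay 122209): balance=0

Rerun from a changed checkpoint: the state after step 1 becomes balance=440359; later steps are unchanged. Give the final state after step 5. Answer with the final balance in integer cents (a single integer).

state after step 1 := balance=440359
step 2 (pay 107243): balance=339501
step 3 (pay 104503): balance=239920
step 4 (pay 117833): balance=125565
step 5 (pay 122209): balance=5176

5176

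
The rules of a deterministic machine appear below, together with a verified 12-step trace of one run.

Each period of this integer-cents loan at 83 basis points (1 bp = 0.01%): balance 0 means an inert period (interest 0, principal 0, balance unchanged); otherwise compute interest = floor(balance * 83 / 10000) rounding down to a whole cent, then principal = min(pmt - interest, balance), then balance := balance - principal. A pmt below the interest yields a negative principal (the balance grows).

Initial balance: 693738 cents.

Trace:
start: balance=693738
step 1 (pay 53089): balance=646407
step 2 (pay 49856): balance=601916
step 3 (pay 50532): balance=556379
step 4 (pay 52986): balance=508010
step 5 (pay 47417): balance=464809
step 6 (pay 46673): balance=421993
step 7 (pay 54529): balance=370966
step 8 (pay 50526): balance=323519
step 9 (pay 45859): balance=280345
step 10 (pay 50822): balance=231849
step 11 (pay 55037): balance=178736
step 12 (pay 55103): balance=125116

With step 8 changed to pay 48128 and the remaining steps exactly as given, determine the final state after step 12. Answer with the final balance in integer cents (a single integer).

(re-executing from step 8 with the substitution; state before step 8: balance=370966)
step 8 (pay 48128): balance=325917
step 9 (pay 45859): balance=282763
step 10 (pay 50822): balance=234287
step 11 (pay 55037): balance=181194
step 12 (pay 55103): balance=127594

127594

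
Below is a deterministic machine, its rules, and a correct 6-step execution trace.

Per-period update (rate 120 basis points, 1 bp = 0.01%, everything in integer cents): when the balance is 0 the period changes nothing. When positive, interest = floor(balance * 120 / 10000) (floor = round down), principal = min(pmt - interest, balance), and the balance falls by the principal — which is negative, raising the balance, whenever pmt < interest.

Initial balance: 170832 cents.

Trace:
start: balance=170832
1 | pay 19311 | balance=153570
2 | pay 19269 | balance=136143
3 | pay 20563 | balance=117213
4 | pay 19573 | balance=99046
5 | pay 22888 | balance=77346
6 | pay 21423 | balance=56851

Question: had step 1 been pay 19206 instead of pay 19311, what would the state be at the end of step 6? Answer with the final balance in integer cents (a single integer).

56963

(re-executing from step 1 with the substitution; state before step 1: balance=170832)
1 | pay 19206 | balance=153675
2 | pay 19269 | balance=136250
3 | pay 20563 | balance=117322
4 | pay 19573 | balance=99156
5 | pay 22888 | balance=77457
6 | pay 21423 | balance=56963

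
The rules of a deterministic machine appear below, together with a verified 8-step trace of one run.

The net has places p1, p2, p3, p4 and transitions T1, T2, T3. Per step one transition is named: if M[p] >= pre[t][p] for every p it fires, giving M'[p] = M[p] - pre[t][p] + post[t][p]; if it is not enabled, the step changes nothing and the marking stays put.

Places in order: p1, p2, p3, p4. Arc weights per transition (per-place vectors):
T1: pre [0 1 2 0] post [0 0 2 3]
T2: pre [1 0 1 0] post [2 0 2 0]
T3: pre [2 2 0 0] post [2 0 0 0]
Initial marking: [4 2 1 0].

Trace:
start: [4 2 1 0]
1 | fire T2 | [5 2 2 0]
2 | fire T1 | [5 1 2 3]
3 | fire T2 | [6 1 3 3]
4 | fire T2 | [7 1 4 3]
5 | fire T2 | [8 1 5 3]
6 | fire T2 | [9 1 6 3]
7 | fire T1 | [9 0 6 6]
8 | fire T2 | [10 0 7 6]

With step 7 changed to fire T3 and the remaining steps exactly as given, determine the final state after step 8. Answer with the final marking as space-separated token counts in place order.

10 1 7 3

(re-executing from step 7 with the substitution; state before step 7: [9 1 6 3])
7 | fire T3 | [9 1 6 3]
8 | fire T2 | [10 1 7 3]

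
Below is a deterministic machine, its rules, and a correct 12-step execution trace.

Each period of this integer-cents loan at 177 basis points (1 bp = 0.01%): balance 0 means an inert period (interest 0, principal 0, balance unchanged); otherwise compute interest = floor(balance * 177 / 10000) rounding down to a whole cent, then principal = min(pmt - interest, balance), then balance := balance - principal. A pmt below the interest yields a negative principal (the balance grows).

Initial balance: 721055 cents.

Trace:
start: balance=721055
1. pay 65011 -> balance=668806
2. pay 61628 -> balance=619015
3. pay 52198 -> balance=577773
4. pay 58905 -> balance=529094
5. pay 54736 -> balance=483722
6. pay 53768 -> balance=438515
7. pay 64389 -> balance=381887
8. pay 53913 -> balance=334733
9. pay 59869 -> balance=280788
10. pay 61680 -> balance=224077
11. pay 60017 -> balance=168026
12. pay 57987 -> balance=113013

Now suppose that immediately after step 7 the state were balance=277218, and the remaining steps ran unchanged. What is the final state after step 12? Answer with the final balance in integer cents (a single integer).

state after step 7 := balance=277218
8. pay 53913 -> balance=228211
9. pay 59869 -> balance=172381
10. pay 61680 -> balance=113752
11. pay 60017 -> balance=55748
12. pay 57987 -> balance=0

0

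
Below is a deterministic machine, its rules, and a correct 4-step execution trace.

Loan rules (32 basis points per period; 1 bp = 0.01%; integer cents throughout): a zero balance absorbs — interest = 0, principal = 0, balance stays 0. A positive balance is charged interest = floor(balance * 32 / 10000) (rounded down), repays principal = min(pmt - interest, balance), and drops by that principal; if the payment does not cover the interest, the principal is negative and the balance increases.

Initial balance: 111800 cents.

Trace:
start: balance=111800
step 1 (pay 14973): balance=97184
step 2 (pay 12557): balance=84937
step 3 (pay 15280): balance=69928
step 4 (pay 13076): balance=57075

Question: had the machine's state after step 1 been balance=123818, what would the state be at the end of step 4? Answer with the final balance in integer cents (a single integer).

state after step 1 := balance=123818
step 2 (pay 12557): balance=111657
step 3 (pay 15280): balance=96734
step 4 (pay 13076): balance=83967

83967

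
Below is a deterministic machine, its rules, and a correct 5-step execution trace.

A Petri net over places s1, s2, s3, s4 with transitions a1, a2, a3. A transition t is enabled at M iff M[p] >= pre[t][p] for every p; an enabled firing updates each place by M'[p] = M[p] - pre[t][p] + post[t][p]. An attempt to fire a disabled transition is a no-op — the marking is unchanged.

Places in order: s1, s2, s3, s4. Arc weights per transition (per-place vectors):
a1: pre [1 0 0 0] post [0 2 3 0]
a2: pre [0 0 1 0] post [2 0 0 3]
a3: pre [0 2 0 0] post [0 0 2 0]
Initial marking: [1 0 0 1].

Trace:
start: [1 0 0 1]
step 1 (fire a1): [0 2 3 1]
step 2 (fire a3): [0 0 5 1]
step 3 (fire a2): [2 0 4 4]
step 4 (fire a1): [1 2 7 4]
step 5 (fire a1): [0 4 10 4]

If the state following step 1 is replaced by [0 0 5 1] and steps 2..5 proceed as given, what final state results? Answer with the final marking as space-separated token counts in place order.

0 4 10 4

state after step 1 := [0 0 5 1]
step 2 (fire a3): [0 0 5 1]
step 3 (fire a2): [2 0 4 4]
step 4 (fire a1): [1 2 7 4]
step 5 (fire a1): [0 4 10 4]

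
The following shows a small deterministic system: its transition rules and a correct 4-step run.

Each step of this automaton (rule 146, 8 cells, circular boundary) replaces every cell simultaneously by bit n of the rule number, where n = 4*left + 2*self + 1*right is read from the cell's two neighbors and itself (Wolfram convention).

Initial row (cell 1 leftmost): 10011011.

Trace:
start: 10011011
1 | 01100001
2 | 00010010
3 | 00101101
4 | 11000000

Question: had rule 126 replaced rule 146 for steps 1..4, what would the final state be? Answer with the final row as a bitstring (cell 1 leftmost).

(re-executing steps 1..4 under rule 126; state before step 1: 10011011)
1 | 11111110
2 | 10000011
3 | 11000110
4 | 11101111

11101111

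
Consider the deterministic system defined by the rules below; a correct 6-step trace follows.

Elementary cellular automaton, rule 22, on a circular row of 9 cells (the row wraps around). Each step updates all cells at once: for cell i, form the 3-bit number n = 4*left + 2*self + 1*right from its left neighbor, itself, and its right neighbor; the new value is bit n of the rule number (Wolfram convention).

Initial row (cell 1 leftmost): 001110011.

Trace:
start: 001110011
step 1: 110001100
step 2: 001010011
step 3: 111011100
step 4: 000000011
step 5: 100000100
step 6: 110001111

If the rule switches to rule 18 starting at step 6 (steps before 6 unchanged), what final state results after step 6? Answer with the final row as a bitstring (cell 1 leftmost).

(re-executing step 6 under rule 18; state before step 6: 100000100)
step 6: 010001011

010001011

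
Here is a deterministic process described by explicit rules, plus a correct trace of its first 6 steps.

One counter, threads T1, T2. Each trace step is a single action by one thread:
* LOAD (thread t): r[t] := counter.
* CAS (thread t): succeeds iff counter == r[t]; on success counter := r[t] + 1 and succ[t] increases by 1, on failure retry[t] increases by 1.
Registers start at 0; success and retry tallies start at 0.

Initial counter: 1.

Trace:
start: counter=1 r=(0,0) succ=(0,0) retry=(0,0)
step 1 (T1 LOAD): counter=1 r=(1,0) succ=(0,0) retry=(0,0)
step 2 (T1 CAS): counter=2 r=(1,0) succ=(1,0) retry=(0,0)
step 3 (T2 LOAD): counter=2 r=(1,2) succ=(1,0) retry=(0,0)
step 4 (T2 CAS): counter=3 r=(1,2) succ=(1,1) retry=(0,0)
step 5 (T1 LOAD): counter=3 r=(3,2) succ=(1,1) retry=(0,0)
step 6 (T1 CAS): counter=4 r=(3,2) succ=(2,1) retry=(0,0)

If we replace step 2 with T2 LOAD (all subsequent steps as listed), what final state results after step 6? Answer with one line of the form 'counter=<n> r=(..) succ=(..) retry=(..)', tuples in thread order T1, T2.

(re-executing from step 2 with the substitution; state before step 2: counter=1 r=(1,0) succ=(0,0) retry=(0,0))
step 2 (T2 LOAD): counter=1 r=(1,1) succ=(0,0) retry=(0,0)
step 3 (T2 LOAD): counter=1 r=(1,1) succ=(0,0) retry=(0,0)
step 4 (T2 CAS): counter=2 r=(1,1) succ=(0,1) retry=(0,0)
step 5 (T1 LOAD): counter=2 r=(2,1) succ=(0,1) retry=(0,0)
step 6 (T1 CAS): counter=3 r=(2,1) succ=(1,1) retry=(0,0)

counter=3 r=(2,1) succ=(1,1) retry=(0,0)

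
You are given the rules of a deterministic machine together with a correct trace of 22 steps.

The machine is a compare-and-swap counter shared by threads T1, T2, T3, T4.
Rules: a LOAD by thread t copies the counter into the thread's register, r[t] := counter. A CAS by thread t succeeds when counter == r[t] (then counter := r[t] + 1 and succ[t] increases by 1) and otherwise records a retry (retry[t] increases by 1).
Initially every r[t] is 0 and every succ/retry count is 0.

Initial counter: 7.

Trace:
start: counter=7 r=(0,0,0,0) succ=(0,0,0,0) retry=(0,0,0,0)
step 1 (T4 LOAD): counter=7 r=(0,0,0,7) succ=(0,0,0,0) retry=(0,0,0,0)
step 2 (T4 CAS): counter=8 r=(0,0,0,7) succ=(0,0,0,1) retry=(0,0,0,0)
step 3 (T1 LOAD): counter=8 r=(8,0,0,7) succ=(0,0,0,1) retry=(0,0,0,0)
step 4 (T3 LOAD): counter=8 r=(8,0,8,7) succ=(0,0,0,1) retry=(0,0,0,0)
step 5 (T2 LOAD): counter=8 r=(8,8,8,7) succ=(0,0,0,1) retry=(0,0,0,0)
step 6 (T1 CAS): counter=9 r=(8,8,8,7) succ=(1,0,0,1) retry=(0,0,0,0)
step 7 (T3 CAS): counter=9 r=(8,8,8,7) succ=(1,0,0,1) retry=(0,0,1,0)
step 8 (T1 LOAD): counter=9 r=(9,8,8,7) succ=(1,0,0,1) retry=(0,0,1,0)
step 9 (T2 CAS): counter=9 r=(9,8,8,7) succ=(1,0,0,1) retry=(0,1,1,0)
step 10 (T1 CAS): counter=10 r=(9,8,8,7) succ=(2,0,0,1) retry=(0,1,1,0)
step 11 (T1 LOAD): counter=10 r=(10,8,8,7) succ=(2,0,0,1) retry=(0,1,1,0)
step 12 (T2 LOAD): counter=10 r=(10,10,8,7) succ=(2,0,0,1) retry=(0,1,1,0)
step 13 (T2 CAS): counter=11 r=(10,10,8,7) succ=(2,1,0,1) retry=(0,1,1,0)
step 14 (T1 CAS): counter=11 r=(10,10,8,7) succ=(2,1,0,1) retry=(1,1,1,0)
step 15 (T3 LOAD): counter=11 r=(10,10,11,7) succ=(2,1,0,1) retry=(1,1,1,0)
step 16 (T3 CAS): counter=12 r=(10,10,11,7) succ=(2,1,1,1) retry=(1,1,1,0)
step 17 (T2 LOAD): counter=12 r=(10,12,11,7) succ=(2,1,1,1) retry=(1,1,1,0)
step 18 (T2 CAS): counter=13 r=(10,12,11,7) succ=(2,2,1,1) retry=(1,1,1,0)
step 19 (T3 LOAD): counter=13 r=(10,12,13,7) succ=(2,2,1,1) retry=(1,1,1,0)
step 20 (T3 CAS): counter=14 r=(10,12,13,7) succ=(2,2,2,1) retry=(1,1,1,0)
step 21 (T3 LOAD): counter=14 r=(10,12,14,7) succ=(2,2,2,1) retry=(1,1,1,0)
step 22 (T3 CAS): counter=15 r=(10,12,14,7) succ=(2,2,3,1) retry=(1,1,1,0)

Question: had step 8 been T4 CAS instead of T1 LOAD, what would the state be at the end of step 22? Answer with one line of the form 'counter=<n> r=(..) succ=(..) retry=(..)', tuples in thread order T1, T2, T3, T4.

counter=14 r=(9,11,13,7) succ=(1,2,3,1) retry=(2,1,1,1)

(re-executing from step 8 with the substitution; state before step 8: counter=9 r=(8,8,8,7) succ=(1,0,0,1) retry=(0,0,1,0))
step 8 (T4 CAS): counter=9 r=(8,8,8,7) succ=(1,0,0,1) retry=(0,0,1,1)
step 9 (T2 CAS): counter=9 r=(8,8,8,7) succ=(1,0,0,1) retry=(0,1,1,1)
step 10 (T1 CAS): counter=9 r=(8,8,8,7) succ=(1,0,0,1) retry=(1,1,1,1)
step 11 (T1 LOAD): counter=9 r=(9,8,8,7) succ=(1,0,0,1) retry=(1,1,1,1)
step 12 (T2 LOAD): counter=9 r=(9,9,8,7) succ=(1,0,0,1) retry=(1,1,1,1)
step 13 (T2 CAS): counter=10 r=(9,9,8,7) succ=(1,1,0,1) retry=(1,1,1,1)
step 14 (T1 CAS): counter=10 r=(9,9,8,7) succ=(1,1,0,1) retry=(2,1,1,1)
step 15 (T3 LOAD): counter=10 r=(9,9,10,7) succ=(1,1,0,1) retry=(2,1,1,1)
step 16 (T3 CAS): counter=11 r=(9,9,10,7) succ=(1,1,1,1) retry=(2,1,1,1)
step 17 (T2 LOAD): counter=11 r=(9,11,10,7) succ=(1,1,1,1) retry=(2,1,1,1)
step 18 (T2 CAS): counter=12 r=(9,11,10,7) succ=(1,2,1,1) retry=(2,1,1,1)
step 19 (T3 LOAD): counter=12 r=(9,11,12,7) succ=(1,2,1,1) retry=(2,1,1,1)
step 20 (T3 CAS): counter=13 r=(9,11,12,7) succ=(1,2,2,1) retry=(2,1,1,1)
step 21 (T3 LOAD): counter=13 r=(9,11,13,7) succ=(1,2,2,1) retry=(2,1,1,1)
step 22 (T3 CAS): counter=14 r=(9,11,13,7) succ=(1,2,3,1) retry=(2,1,1,1)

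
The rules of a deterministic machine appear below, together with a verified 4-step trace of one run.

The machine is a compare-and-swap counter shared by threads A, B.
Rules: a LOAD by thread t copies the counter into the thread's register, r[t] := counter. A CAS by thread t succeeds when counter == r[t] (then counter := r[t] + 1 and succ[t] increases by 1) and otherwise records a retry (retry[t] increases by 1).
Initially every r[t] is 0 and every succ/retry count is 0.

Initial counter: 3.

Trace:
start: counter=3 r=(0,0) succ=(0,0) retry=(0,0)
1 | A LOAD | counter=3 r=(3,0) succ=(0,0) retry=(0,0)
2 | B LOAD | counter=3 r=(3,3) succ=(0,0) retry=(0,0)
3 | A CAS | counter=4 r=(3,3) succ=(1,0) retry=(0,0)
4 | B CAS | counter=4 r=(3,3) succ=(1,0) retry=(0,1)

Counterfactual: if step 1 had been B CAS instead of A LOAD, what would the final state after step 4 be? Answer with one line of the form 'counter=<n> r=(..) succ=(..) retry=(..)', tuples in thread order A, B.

counter=4 r=(0,3) succ=(0,1) retry=(1,1)

(re-executing from step 1 with the substitution; state before step 1: counter=3 r=(0,0) succ=(0,0) retry=(0,0))
1 | B CAS | counter=3 r=(0,0) succ=(0,0) retry=(0,1)
2 | B LOAD | counter=3 r=(0,3) succ=(0,0) retry=(0,1)
3 | A CAS | counter=3 r=(0,3) succ=(0,0) retry=(1,1)
4 | B CAS | counter=4 r=(0,3) succ=(0,1) retry=(1,1)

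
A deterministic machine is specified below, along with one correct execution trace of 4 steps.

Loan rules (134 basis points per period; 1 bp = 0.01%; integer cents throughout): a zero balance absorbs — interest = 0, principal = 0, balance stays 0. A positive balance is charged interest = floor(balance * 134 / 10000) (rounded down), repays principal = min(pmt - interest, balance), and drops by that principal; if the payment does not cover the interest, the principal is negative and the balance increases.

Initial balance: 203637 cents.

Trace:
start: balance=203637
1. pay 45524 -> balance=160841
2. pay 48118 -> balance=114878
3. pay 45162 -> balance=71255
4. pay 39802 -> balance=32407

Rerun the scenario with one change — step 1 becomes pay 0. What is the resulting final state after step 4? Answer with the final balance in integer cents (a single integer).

(re-executing from step 1 with the substitution; state before step 1: balance=203637)
1. pay 0 -> balance=206365
2. pay 48118 -> balance=161012
3. pay 45162 -> balance=118007
4. pay 39802 -> balance=79786

79786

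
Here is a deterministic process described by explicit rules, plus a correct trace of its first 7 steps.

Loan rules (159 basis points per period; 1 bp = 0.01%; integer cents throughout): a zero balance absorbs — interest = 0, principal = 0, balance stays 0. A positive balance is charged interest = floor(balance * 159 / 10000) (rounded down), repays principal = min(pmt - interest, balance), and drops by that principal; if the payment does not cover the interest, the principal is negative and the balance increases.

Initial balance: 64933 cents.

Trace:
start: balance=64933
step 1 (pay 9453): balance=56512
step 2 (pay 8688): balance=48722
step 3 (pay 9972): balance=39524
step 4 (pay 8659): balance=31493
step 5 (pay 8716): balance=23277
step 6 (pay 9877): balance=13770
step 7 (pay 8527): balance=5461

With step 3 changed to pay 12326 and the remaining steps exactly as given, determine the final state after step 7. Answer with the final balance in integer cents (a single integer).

(re-executing from step 3 with the substitution; state before step 3: balance=48722)
step 3 (pay 12326): balance=37170
step 4 (pay 8659): balance=29102
step 5 (pay 8716): balance=20848
step 6 (pay 9877): balance=11302
step 7 (pay 8527): balance=2954

2954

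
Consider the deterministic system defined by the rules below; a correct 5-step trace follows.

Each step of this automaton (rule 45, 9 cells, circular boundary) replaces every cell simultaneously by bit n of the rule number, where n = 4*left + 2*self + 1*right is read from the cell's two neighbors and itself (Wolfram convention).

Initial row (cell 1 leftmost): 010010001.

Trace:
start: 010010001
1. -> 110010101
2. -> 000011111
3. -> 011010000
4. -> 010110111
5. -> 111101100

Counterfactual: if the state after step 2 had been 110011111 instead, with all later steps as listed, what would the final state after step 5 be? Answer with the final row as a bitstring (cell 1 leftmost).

000111100

state after step 2 := 110011111
3. -> 000010000
4. -> 111010111
5. -> 000111100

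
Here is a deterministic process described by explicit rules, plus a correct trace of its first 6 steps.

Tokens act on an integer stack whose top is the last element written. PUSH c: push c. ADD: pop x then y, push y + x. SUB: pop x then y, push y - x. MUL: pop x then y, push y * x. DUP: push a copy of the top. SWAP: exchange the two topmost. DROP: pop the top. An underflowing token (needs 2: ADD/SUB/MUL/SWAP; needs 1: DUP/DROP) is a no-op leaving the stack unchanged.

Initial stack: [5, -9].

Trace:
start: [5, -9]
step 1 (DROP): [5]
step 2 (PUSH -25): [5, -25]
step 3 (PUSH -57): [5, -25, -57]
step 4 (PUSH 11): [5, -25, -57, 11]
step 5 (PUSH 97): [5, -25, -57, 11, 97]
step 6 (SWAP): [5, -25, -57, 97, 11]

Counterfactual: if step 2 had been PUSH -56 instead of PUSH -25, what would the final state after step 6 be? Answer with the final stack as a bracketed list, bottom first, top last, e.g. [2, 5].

[5, -56, -57, 97, 11]

(re-executing from step 2 with the substitution; state before step 2: [5])
step 2 (PUSH -56): [5, -56]
step 3 (PUSH -57): [5, -56, -57]
step 4 (PUSH 11): [5, -56, -57, 11]
step 5 (PUSH 97): [5, -56, -57, 11, 97]
step 6 (SWAP): [5, -56, -57, 97, 11]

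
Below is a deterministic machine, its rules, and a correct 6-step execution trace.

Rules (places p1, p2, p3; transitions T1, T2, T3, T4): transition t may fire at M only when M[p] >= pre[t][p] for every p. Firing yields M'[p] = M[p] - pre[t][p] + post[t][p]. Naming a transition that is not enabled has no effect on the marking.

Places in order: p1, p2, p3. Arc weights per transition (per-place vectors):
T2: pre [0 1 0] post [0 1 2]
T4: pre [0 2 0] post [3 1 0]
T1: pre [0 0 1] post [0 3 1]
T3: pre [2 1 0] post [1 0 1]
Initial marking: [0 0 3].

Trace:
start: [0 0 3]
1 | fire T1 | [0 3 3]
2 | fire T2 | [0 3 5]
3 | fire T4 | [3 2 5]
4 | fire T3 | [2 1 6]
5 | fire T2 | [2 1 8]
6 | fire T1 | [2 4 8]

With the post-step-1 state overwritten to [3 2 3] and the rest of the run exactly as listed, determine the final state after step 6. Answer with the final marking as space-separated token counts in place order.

5 3 6

state after step 1 := [3 2 3]
2 | fire T2 | [3 2 5]
3 | fire T4 | [6 1 5]
4 | fire T3 | [5 0 6]
5 | fire T2 | [5 0 6]
6 | fire T1 | [5 3 6]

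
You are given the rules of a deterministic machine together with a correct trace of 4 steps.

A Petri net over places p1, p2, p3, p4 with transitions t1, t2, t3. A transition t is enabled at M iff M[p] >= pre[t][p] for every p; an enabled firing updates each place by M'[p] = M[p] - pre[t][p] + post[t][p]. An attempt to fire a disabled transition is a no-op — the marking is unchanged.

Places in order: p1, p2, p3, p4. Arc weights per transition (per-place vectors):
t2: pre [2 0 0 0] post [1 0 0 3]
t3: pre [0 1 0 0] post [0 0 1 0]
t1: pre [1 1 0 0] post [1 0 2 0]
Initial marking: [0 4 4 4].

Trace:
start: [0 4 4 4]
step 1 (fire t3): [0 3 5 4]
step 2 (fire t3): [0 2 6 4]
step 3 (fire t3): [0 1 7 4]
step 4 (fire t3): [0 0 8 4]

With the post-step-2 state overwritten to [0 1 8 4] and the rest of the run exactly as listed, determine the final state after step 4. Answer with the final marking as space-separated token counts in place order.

state after step 2 := [0 1 8 4]
step 3 (fire t3): [0 0 9 4]
step 4 (fire t3): [0 0 9 4]

0 0 9 4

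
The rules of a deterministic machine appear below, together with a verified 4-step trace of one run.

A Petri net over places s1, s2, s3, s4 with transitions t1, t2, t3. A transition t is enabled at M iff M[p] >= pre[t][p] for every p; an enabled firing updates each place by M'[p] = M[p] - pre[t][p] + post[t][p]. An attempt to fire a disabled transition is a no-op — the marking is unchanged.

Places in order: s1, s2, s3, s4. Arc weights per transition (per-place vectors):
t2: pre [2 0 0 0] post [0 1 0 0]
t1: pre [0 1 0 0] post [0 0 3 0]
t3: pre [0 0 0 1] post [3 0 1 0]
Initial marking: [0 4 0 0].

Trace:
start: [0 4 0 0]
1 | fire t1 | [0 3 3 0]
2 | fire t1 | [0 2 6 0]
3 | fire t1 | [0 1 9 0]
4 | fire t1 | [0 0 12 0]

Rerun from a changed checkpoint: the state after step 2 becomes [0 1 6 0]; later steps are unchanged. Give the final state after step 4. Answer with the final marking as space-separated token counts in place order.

state after step 2 := [0 1 6 0]
3 | fire t1 | [0 0 9 0]
4 | fire t1 | [0 0 9 0]

0 0 9 0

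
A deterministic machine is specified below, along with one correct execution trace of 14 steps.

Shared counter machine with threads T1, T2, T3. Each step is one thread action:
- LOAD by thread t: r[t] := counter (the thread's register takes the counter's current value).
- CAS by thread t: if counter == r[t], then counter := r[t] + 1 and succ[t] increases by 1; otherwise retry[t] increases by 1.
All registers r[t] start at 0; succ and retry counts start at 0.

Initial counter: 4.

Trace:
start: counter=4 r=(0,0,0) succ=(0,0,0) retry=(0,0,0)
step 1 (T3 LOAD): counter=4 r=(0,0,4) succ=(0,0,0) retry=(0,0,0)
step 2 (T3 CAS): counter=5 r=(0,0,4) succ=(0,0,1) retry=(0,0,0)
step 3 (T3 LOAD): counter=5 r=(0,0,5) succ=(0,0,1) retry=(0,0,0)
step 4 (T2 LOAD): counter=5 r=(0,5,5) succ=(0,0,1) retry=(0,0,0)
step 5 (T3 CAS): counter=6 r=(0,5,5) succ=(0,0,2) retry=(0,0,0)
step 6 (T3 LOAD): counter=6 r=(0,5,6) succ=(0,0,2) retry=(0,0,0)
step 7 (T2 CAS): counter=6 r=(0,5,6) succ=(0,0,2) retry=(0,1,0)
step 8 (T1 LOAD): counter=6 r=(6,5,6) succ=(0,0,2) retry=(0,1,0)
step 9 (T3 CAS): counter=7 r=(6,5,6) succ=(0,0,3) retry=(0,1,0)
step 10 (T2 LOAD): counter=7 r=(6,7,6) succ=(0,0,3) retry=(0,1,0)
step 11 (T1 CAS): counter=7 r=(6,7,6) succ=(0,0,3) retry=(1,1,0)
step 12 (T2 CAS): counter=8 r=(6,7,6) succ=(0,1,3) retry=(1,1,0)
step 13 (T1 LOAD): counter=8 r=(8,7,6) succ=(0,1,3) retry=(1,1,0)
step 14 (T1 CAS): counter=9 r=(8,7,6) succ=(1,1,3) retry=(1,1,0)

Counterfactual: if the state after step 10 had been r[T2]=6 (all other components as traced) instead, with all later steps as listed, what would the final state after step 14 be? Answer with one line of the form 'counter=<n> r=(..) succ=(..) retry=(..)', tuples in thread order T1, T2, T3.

counter=8 r=(7,6,6) succ=(1,0,3) retry=(1,2,0)

state after step 10 := counter=7 r=(6,6,6) succ=(0,0,3) retry=(0,1,0)
step 11 (T1 CAS): counter=7 r=(6,6,6) succ=(0,0,3) retry=(1,1,0)
step 12 (T2 CAS): counter=7 r=(6,6,6) succ=(0,0,3) retry=(1,2,0)
step 13 (T1 LOAD): counter=7 r=(7,6,6) succ=(0,0,3) retry=(1,2,0)
step 14 (T1 CAS): counter=8 r=(7,6,6) succ=(1,0,3) retry=(1,2,0)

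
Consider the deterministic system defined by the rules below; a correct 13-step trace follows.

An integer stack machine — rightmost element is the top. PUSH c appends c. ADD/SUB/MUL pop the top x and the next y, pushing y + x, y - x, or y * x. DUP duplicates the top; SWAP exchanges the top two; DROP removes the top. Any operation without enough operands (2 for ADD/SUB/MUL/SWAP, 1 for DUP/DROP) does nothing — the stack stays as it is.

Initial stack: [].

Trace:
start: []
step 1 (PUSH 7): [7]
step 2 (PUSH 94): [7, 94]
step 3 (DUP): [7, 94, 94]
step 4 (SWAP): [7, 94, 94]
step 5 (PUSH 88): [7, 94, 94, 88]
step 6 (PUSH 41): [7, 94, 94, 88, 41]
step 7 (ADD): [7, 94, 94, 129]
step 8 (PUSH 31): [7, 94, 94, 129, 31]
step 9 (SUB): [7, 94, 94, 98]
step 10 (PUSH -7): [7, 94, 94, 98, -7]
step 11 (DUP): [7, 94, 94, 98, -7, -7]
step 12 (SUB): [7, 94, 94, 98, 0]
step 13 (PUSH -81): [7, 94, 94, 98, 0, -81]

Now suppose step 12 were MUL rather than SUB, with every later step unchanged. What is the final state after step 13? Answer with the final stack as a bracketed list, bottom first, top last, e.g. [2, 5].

[7, 94, 94, 98, 49, -81]

(re-executing from step 12 with the substitution; state before step 12: [7, 94, 94, 98, -7, -7])
step 12 (MUL): [7, 94, 94, 98, 49]
step 13 (PUSH -81): [7, 94, 94, 98, 49, -81]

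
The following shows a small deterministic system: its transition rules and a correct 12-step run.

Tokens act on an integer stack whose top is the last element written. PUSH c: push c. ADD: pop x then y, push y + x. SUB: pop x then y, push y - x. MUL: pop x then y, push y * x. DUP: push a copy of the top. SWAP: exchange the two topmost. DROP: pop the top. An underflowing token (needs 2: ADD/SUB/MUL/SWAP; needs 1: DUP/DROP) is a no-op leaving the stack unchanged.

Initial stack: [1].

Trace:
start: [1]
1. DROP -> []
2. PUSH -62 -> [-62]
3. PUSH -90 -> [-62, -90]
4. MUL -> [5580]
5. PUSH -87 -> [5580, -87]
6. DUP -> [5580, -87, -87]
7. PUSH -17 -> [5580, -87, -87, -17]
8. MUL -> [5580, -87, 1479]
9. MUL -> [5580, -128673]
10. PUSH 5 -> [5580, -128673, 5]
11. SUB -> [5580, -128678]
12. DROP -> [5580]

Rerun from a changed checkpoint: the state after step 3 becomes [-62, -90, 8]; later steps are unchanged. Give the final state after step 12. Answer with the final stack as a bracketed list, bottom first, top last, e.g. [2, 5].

state after step 3 := [-62, -90, 8]
4. MUL -> [-62, -720]
5. PUSH -87 -> [-62, -720, -87]
6. DUP -> [-62, -720, -87, -87]
7. PUSH -17 -> [-62, -720, -87, -87, -17]
8. MUL -> [-62, -720, -87, 1479]
9. MUL -> [-62, -720, -128673]
10. PUSH 5 -> [-62, -720, -128673, 5]
11. SUB -> [-62, -720, -128678]
12. DROP -> [-62, -720]

[-62, -720]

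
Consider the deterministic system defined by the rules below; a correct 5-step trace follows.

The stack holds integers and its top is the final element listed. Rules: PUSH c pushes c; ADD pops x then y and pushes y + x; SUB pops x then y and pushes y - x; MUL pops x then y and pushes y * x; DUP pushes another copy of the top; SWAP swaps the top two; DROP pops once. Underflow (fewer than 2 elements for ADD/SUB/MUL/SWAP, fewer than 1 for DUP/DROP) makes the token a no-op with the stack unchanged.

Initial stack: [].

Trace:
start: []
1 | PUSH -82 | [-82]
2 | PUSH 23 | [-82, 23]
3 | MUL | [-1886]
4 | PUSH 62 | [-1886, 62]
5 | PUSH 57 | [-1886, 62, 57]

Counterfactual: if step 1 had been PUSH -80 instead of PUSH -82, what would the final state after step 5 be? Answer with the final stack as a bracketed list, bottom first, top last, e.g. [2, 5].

[-1840, 62, 57]

(re-executing from step 1 with the substitution; state before step 1: [])
1 | PUSH -80 | [-80]
2 | PUSH 23 | [-80, 23]
3 | MUL | [-1840]
4 | PUSH 62 | [-1840, 62]
5 | PUSH 57 | [-1840, 62, 57]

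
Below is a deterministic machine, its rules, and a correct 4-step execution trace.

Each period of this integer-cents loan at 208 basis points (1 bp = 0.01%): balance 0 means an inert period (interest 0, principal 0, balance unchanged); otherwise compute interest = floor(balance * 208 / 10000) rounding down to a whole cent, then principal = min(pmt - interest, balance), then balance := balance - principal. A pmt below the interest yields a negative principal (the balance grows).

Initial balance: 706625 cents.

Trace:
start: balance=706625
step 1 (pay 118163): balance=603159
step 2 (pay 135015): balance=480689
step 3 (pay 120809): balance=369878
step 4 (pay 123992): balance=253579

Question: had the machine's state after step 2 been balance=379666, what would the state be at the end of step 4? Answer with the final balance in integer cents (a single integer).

148310

state after step 2 := balance=379666
step 3 (pay 120809): balance=266754
step 4 (pay 123992): balance=148310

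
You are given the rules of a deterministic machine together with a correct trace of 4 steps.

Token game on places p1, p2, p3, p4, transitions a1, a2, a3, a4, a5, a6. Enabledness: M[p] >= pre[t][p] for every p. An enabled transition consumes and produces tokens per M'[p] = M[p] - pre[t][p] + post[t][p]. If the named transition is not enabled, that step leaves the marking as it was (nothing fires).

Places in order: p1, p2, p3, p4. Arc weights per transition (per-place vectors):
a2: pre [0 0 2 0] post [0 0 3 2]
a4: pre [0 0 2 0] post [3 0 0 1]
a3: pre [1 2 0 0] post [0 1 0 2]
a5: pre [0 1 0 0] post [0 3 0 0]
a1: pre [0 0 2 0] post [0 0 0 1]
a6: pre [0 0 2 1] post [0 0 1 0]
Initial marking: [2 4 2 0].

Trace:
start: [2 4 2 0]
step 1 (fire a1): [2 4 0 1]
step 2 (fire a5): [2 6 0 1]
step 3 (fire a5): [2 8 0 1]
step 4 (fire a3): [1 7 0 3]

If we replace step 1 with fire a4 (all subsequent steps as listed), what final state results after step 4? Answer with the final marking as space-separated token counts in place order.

(re-executing from step 1 with the substitution; state before step 1: [2 4 2 0])
step 1 (fire a4): [5 4 0 1]
step 2 (fire a5): [5 6 0 1]
step 3 (fire a5): [5 8 0 1]
step 4 (fire a3): [4 7 0 3]

4 7 0 3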